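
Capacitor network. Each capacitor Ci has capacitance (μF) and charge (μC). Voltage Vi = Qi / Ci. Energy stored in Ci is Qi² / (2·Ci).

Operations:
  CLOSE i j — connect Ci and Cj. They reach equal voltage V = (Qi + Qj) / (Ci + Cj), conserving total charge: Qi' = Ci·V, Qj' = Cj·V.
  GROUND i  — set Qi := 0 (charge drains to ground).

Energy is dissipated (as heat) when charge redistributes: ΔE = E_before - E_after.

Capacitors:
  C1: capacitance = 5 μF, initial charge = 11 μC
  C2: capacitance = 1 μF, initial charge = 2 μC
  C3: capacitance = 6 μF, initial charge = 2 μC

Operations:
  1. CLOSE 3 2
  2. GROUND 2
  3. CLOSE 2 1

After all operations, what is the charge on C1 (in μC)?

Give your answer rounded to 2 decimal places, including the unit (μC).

Answer: 9.17 μC

Derivation:
Initial: C1(5μF, Q=11μC, V=2.20V), C2(1μF, Q=2μC, V=2.00V), C3(6μF, Q=2μC, V=0.33V)
Op 1: CLOSE 3-2: Q_total=4.00, C_total=7.00, V=0.57; Q3=3.43, Q2=0.57; dissipated=1.190
Op 2: GROUND 2: Q2=0; energy lost=0.163
Op 3: CLOSE 2-1: Q_total=11.00, C_total=6.00, V=1.83; Q2=1.83, Q1=9.17; dissipated=2.017
Final charges: Q1=9.17, Q2=1.83, Q3=3.43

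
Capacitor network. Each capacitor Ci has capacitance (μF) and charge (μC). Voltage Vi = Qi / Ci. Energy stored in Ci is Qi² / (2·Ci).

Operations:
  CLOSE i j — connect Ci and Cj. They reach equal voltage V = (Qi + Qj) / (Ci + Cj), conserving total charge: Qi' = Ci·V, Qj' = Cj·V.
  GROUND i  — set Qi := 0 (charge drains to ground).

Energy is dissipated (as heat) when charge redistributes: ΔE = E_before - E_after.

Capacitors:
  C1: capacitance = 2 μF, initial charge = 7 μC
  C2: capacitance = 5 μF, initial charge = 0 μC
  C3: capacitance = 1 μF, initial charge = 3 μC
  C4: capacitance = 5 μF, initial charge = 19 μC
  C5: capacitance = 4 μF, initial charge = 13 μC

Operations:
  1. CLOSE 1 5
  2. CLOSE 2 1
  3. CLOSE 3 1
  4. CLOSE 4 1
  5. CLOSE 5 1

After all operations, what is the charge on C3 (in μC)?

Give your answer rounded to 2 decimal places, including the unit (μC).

Initial: C1(2μF, Q=7μC, V=3.50V), C2(5μF, Q=0μC, V=0.00V), C3(1μF, Q=3μC, V=3.00V), C4(5μF, Q=19μC, V=3.80V), C5(4μF, Q=13μC, V=3.25V)
Op 1: CLOSE 1-5: Q_total=20.00, C_total=6.00, V=3.33; Q1=6.67, Q5=13.33; dissipated=0.042
Op 2: CLOSE 2-1: Q_total=6.67, C_total=7.00, V=0.95; Q2=4.76, Q1=1.90; dissipated=7.937
Op 3: CLOSE 3-1: Q_total=4.90, C_total=3.00, V=1.63; Q3=1.63, Q1=3.27; dissipated=1.398
Op 4: CLOSE 4-1: Q_total=22.27, C_total=7.00, V=3.18; Q4=15.91, Q1=6.36; dissipated=3.348
Op 5: CLOSE 5-1: Q_total=19.70, C_total=6.00, V=3.28; Q5=13.13, Q1=6.57; dissipated=0.015
Final charges: Q1=6.57, Q2=4.76, Q3=1.63, Q4=15.91, Q5=13.13

Answer: 1.63 μC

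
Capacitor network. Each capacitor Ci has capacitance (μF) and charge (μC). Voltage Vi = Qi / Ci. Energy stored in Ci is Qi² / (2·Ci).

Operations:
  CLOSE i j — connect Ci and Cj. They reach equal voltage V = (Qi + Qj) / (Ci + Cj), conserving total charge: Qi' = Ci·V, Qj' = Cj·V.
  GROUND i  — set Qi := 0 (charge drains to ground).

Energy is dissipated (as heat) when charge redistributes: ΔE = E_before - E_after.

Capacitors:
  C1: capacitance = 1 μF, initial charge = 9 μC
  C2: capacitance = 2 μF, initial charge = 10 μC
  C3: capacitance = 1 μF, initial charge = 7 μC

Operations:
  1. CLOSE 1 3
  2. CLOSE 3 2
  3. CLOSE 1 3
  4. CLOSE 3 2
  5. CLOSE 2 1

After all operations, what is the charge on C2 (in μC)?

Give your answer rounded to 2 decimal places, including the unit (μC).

Answer: 13.11 μC

Derivation:
Initial: C1(1μF, Q=9μC, V=9.00V), C2(2μF, Q=10μC, V=5.00V), C3(1μF, Q=7μC, V=7.00V)
Op 1: CLOSE 1-3: Q_total=16.00, C_total=2.00, V=8.00; Q1=8.00, Q3=8.00; dissipated=1.000
Op 2: CLOSE 3-2: Q_total=18.00, C_total=3.00, V=6.00; Q3=6.00, Q2=12.00; dissipated=3.000
Op 3: CLOSE 1-3: Q_total=14.00, C_total=2.00, V=7.00; Q1=7.00, Q3=7.00; dissipated=1.000
Op 4: CLOSE 3-2: Q_total=19.00, C_total=3.00, V=6.33; Q3=6.33, Q2=12.67; dissipated=0.333
Op 5: CLOSE 2-1: Q_total=19.67, C_total=3.00, V=6.56; Q2=13.11, Q1=6.56; dissipated=0.148
Final charges: Q1=6.56, Q2=13.11, Q3=6.33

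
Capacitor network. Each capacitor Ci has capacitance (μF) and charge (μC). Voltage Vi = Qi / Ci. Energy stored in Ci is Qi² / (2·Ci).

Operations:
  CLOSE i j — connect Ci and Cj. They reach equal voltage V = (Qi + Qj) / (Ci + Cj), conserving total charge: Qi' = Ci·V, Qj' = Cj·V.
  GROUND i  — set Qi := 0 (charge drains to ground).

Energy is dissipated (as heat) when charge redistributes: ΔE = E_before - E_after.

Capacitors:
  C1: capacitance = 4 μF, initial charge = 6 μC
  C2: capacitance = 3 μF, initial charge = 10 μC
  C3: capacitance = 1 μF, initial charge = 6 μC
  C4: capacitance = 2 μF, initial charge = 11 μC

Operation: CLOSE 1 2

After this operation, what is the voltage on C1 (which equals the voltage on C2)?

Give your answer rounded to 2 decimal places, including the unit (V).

Answer: 2.29 V

Derivation:
Initial: C1(4μF, Q=6μC, V=1.50V), C2(3μF, Q=10μC, V=3.33V), C3(1μF, Q=6μC, V=6.00V), C4(2μF, Q=11μC, V=5.50V)
Op 1: CLOSE 1-2: Q_total=16.00, C_total=7.00, V=2.29; Q1=9.14, Q2=6.86; dissipated=2.881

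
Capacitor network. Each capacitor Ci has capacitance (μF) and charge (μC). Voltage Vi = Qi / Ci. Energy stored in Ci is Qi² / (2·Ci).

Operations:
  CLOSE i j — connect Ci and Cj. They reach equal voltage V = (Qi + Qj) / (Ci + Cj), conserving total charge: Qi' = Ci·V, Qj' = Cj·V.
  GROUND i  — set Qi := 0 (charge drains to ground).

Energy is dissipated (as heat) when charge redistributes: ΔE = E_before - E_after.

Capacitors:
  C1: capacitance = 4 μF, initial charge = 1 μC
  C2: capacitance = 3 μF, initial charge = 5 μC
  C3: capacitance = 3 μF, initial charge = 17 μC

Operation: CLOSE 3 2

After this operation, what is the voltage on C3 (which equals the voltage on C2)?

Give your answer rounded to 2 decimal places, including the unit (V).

Initial: C1(4μF, Q=1μC, V=0.25V), C2(3μF, Q=5μC, V=1.67V), C3(3μF, Q=17μC, V=5.67V)
Op 1: CLOSE 3-2: Q_total=22.00, C_total=6.00, V=3.67; Q3=11.00, Q2=11.00; dissipated=12.000

Answer: 3.67 V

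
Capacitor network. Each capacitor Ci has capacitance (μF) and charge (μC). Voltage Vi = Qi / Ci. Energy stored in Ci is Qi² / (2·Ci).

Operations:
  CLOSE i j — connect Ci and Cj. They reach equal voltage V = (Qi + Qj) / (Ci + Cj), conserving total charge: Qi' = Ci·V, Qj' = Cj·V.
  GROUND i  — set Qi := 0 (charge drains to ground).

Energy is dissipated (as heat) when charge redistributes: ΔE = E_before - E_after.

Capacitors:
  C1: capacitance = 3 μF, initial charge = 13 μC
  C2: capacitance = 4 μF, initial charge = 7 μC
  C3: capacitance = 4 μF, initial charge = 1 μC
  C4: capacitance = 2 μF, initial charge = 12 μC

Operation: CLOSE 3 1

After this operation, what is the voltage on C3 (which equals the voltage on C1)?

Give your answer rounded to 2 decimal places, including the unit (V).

Answer: 2.00 V

Derivation:
Initial: C1(3μF, Q=13μC, V=4.33V), C2(4μF, Q=7μC, V=1.75V), C3(4μF, Q=1μC, V=0.25V), C4(2μF, Q=12μC, V=6.00V)
Op 1: CLOSE 3-1: Q_total=14.00, C_total=7.00, V=2.00; Q3=8.00, Q1=6.00; dissipated=14.292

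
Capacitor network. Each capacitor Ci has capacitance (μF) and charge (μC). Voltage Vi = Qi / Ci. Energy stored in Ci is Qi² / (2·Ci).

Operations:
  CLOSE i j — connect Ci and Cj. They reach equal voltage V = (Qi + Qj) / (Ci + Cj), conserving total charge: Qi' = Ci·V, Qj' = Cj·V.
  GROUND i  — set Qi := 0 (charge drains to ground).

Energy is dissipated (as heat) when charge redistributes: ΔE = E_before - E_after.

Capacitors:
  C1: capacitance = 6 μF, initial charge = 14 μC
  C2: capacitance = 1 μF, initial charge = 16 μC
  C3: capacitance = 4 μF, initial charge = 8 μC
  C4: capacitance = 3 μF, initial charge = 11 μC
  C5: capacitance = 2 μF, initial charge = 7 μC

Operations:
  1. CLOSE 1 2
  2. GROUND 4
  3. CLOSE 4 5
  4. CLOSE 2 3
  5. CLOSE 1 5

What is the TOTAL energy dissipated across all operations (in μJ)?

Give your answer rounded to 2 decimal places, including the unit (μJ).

Initial: C1(6μF, Q=14μC, V=2.33V), C2(1μF, Q=16μC, V=16.00V), C3(4μF, Q=8μC, V=2.00V), C4(3μF, Q=11μC, V=3.67V), C5(2μF, Q=7μC, V=3.50V)
Op 1: CLOSE 1-2: Q_total=30.00, C_total=7.00, V=4.29; Q1=25.71, Q2=4.29; dissipated=80.048
Op 2: GROUND 4: Q4=0; energy lost=20.167
Op 3: CLOSE 4-5: Q_total=7.00, C_total=5.00, V=1.40; Q4=4.20, Q5=2.80; dissipated=7.350
Op 4: CLOSE 2-3: Q_total=12.29, C_total=5.00, V=2.46; Q2=2.46, Q3=9.83; dissipated=2.090
Op 5: CLOSE 1-5: Q_total=28.51, C_total=8.00, V=3.56; Q1=21.39, Q5=7.13; dissipated=6.246
Total dissipated: 115.900 μJ

Answer: 115.90 μJ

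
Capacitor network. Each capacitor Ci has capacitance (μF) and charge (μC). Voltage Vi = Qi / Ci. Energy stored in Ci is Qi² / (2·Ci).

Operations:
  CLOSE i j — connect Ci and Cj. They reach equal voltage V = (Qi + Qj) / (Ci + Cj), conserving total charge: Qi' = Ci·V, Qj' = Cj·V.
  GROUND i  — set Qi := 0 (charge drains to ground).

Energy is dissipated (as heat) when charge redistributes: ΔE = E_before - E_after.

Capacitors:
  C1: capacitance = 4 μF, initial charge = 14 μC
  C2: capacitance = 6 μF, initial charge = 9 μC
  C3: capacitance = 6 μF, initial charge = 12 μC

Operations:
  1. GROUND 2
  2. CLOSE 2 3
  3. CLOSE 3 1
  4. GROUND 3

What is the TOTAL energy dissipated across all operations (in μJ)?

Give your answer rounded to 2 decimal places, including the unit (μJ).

Initial: C1(4μF, Q=14μC, V=3.50V), C2(6μF, Q=9μC, V=1.50V), C3(6μF, Q=12μC, V=2.00V)
Op 1: GROUND 2: Q2=0; energy lost=6.750
Op 2: CLOSE 2-3: Q_total=12.00, C_total=12.00, V=1.00; Q2=6.00, Q3=6.00; dissipated=6.000
Op 3: CLOSE 3-1: Q_total=20.00, C_total=10.00, V=2.00; Q3=12.00, Q1=8.00; dissipated=7.500
Op 4: GROUND 3: Q3=0; energy lost=12.000
Total dissipated: 32.250 μJ

Answer: 32.25 μJ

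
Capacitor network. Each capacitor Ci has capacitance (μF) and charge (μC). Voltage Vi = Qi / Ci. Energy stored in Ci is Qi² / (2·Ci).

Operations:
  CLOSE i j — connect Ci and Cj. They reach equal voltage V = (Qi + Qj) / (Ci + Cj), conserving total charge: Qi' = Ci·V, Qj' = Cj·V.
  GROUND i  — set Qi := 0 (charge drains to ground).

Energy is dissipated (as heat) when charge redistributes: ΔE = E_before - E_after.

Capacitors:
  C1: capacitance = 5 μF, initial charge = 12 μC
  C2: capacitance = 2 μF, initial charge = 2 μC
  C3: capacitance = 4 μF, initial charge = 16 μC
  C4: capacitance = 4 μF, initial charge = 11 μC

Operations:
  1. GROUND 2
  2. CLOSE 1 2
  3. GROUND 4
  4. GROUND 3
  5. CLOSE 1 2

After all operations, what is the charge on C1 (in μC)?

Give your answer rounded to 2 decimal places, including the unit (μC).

Answer: 8.57 μC

Derivation:
Initial: C1(5μF, Q=12μC, V=2.40V), C2(2μF, Q=2μC, V=1.00V), C3(4μF, Q=16μC, V=4.00V), C4(4μF, Q=11μC, V=2.75V)
Op 1: GROUND 2: Q2=0; energy lost=1.000
Op 2: CLOSE 1-2: Q_total=12.00, C_total=7.00, V=1.71; Q1=8.57, Q2=3.43; dissipated=4.114
Op 3: GROUND 4: Q4=0; energy lost=15.125
Op 4: GROUND 3: Q3=0; energy lost=32.000
Op 5: CLOSE 1-2: Q_total=12.00, C_total=7.00, V=1.71; Q1=8.57, Q2=3.43; dissipated=0.000
Final charges: Q1=8.57, Q2=3.43, Q3=0.00, Q4=0.00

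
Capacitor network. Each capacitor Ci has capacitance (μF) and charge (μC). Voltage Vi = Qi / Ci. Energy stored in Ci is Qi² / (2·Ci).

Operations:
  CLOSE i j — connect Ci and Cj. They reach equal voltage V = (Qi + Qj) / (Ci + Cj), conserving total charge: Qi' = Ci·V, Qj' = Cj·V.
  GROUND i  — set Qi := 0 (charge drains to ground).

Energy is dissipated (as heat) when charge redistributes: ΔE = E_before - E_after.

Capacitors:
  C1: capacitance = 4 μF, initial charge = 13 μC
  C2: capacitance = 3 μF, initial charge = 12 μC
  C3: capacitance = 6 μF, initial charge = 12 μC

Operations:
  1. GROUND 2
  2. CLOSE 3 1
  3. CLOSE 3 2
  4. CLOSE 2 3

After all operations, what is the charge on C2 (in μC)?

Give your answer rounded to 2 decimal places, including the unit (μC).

Answer: 5.00 μC

Derivation:
Initial: C1(4μF, Q=13μC, V=3.25V), C2(3μF, Q=12μC, V=4.00V), C3(6μF, Q=12μC, V=2.00V)
Op 1: GROUND 2: Q2=0; energy lost=24.000
Op 2: CLOSE 3-1: Q_total=25.00, C_total=10.00, V=2.50; Q3=15.00, Q1=10.00; dissipated=1.875
Op 3: CLOSE 3-2: Q_total=15.00, C_total=9.00, V=1.67; Q3=10.00, Q2=5.00; dissipated=6.250
Op 4: CLOSE 2-3: Q_total=15.00, C_total=9.00, V=1.67; Q2=5.00, Q3=10.00; dissipated=0.000
Final charges: Q1=10.00, Q2=5.00, Q3=10.00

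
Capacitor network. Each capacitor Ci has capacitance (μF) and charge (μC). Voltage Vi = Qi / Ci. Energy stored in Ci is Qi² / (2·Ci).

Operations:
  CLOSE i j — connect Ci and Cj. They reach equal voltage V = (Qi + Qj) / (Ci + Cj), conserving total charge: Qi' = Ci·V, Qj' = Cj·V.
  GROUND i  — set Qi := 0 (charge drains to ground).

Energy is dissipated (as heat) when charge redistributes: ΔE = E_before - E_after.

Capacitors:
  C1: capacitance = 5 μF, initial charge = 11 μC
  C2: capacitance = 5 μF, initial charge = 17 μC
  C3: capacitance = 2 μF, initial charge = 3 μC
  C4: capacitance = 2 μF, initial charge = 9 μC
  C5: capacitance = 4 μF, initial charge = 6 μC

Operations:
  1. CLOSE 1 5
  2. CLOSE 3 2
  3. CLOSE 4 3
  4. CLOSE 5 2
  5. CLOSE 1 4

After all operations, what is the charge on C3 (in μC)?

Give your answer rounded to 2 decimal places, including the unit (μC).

Initial: C1(5μF, Q=11μC, V=2.20V), C2(5μF, Q=17μC, V=3.40V), C3(2μF, Q=3μC, V=1.50V), C4(2μF, Q=9μC, V=4.50V), C5(4μF, Q=6μC, V=1.50V)
Op 1: CLOSE 1-5: Q_total=17.00, C_total=9.00, V=1.89; Q1=9.44, Q5=7.56; dissipated=0.544
Op 2: CLOSE 3-2: Q_total=20.00, C_total=7.00, V=2.86; Q3=5.71, Q2=14.29; dissipated=2.579
Op 3: CLOSE 4-3: Q_total=14.71, C_total=4.00, V=3.68; Q4=7.36, Q3=7.36; dissipated=1.349
Op 4: CLOSE 5-2: Q_total=21.84, C_total=9.00, V=2.43; Q5=9.71, Q2=12.13; dissipated=1.042
Op 5: CLOSE 1-4: Q_total=16.80, C_total=7.00, V=2.40; Q1=12.00, Q4=4.80; dissipated=2.288
Final charges: Q1=12.00, Q2=12.13, Q3=7.36, Q4=4.80, Q5=9.71

Answer: 7.36 μC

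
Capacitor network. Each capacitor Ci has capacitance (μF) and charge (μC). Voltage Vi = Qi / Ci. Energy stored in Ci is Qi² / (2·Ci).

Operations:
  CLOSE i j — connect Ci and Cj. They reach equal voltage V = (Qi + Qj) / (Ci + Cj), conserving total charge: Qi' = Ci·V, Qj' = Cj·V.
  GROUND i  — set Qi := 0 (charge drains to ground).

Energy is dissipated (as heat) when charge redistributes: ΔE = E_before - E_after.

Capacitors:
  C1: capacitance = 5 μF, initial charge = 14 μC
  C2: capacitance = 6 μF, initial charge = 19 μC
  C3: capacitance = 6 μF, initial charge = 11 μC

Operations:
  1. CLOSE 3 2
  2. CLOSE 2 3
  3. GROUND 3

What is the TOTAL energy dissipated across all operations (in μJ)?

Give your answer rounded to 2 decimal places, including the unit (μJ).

Answer: 21.42 μJ

Derivation:
Initial: C1(5μF, Q=14μC, V=2.80V), C2(6μF, Q=19μC, V=3.17V), C3(6μF, Q=11μC, V=1.83V)
Op 1: CLOSE 3-2: Q_total=30.00, C_total=12.00, V=2.50; Q3=15.00, Q2=15.00; dissipated=2.667
Op 2: CLOSE 2-3: Q_total=30.00, C_total=12.00, V=2.50; Q2=15.00, Q3=15.00; dissipated=0.000
Op 3: GROUND 3: Q3=0; energy lost=18.750
Total dissipated: 21.417 μJ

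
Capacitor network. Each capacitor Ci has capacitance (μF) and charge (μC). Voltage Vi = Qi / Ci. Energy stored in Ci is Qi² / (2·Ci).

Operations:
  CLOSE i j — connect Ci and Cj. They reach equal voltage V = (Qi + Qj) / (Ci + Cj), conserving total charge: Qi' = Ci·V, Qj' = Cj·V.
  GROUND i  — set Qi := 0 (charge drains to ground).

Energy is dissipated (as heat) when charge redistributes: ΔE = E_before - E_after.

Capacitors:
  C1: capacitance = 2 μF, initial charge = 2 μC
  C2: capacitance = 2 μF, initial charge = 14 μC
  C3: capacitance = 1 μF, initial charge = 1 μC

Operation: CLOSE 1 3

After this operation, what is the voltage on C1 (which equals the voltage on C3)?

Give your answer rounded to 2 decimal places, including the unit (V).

Initial: C1(2μF, Q=2μC, V=1.00V), C2(2μF, Q=14μC, V=7.00V), C3(1μF, Q=1μC, V=1.00V)
Op 1: CLOSE 1-3: Q_total=3.00, C_total=3.00, V=1.00; Q1=2.00, Q3=1.00; dissipated=0.000

Answer: 1.00 V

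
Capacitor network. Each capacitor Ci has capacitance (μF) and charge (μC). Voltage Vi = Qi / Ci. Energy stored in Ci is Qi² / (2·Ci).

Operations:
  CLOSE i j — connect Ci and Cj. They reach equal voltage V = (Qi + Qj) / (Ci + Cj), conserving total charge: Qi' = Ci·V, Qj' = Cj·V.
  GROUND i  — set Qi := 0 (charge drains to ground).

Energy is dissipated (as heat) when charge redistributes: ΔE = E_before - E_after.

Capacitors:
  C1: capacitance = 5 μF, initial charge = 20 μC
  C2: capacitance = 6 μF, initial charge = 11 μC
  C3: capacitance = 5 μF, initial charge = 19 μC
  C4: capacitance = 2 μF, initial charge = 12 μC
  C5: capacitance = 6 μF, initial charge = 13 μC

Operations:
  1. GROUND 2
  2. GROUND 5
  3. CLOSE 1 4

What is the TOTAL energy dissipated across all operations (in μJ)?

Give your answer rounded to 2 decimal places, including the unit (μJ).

Answer: 27.02 μJ

Derivation:
Initial: C1(5μF, Q=20μC, V=4.00V), C2(6μF, Q=11μC, V=1.83V), C3(5μF, Q=19μC, V=3.80V), C4(2μF, Q=12μC, V=6.00V), C5(6μF, Q=13μC, V=2.17V)
Op 1: GROUND 2: Q2=0; energy lost=10.083
Op 2: GROUND 5: Q5=0; energy lost=14.083
Op 3: CLOSE 1-4: Q_total=32.00, C_total=7.00, V=4.57; Q1=22.86, Q4=9.14; dissipated=2.857
Total dissipated: 27.024 μJ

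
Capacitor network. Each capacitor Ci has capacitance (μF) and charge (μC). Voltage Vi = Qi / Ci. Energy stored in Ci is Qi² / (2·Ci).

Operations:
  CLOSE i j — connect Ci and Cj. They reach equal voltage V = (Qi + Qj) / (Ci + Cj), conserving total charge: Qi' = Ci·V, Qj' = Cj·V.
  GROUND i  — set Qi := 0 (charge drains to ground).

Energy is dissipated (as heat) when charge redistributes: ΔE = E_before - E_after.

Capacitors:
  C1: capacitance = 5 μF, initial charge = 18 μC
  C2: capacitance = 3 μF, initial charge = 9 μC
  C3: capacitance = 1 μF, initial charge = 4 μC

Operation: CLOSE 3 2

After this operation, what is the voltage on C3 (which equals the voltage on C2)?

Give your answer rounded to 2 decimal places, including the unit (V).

Initial: C1(5μF, Q=18μC, V=3.60V), C2(3μF, Q=9μC, V=3.00V), C3(1μF, Q=4μC, V=4.00V)
Op 1: CLOSE 3-2: Q_total=13.00, C_total=4.00, V=3.25; Q3=3.25, Q2=9.75; dissipated=0.375

Answer: 3.25 V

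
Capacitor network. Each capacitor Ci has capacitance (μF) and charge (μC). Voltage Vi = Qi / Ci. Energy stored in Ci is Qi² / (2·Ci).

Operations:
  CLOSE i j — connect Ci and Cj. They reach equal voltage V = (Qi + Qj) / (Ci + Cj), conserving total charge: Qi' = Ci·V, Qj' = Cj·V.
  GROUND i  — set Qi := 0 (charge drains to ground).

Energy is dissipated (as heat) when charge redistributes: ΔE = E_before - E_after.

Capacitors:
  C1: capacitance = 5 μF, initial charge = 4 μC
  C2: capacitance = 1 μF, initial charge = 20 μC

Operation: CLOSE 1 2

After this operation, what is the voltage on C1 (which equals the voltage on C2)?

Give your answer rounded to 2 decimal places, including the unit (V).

Initial: C1(5μF, Q=4μC, V=0.80V), C2(1μF, Q=20μC, V=20.00V)
Op 1: CLOSE 1-2: Q_total=24.00, C_total=6.00, V=4.00; Q1=20.00, Q2=4.00; dissipated=153.600

Answer: 4.00 V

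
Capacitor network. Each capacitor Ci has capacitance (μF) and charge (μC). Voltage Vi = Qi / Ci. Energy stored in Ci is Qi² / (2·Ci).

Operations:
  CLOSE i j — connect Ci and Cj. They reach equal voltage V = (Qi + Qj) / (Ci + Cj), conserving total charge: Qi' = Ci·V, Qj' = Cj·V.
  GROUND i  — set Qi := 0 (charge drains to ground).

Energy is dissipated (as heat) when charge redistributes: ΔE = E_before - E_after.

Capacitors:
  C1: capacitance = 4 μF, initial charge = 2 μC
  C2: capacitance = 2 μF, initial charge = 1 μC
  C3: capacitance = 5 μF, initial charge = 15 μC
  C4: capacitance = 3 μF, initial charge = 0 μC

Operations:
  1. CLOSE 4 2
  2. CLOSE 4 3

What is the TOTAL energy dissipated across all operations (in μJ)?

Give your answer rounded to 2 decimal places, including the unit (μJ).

Initial: C1(4μF, Q=2μC, V=0.50V), C2(2μF, Q=1μC, V=0.50V), C3(5μF, Q=15μC, V=3.00V), C4(3μF, Q=0μC, V=0.00V)
Op 1: CLOSE 4-2: Q_total=1.00, C_total=5.00, V=0.20; Q4=0.60, Q2=0.40; dissipated=0.150
Op 2: CLOSE 4-3: Q_total=15.60, C_total=8.00, V=1.95; Q4=5.85, Q3=9.75; dissipated=7.350
Total dissipated: 7.500 μJ

Answer: 7.50 μJ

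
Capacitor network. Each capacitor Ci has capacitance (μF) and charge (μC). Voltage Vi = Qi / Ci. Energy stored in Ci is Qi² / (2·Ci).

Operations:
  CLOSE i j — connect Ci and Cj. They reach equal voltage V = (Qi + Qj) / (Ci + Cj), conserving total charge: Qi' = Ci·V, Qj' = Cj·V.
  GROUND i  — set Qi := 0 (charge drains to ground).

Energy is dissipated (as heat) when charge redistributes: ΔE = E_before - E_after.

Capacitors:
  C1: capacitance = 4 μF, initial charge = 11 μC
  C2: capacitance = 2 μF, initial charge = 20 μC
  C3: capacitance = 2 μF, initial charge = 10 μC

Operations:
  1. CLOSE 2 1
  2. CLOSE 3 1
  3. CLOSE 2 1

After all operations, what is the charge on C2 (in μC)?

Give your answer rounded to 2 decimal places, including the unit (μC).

Answer: 10.26 μC

Derivation:
Initial: C1(4μF, Q=11μC, V=2.75V), C2(2μF, Q=20μC, V=10.00V), C3(2μF, Q=10μC, V=5.00V)
Op 1: CLOSE 2-1: Q_total=31.00, C_total=6.00, V=5.17; Q2=10.33, Q1=20.67; dissipated=35.042
Op 2: CLOSE 3-1: Q_total=30.67, C_total=6.00, V=5.11; Q3=10.22, Q1=20.44; dissipated=0.019
Op 3: CLOSE 2-1: Q_total=30.78, C_total=6.00, V=5.13; Q2=10.26, Q1=20.52; dissipated=0.002
Final charges: Q1=20.52, Q2=10.26, Q3=10.22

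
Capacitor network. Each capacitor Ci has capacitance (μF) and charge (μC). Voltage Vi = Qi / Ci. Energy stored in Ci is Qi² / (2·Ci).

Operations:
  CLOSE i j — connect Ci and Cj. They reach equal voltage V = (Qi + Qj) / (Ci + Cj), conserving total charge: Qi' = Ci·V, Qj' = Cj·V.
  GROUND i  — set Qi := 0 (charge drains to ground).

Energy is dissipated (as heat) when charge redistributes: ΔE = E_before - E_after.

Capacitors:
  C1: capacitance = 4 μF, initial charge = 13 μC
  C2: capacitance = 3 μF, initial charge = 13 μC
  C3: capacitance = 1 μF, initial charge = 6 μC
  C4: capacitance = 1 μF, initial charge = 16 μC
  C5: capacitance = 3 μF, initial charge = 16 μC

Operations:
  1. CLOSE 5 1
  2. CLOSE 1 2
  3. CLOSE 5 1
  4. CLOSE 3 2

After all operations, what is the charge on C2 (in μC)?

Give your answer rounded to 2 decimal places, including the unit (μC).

Answer: 14.01 μC

Derivation:
Initial: C1(4μF, Q=13μC, V=3.25V), C2(3μF, Q=13μC, V=4.33V), C3(1μF, Q=6μC, V=6.00V), C4(1μF, Q=16μC, V=16.00V), C5(3μF, Q=16μC, V=5.33V)
Op 1: CLOSE 5-1: Q_total=29.00, C_total=7.00, V=4.14; Q5=12.43, Q1=16.57; dissipated=3.720
Op 2: CLOSE 1-2: Q_total=29.57, C_total=7.00, V=4.22; Q1=16.90, Q2=12.67; dissipated=0.031
Op 3: CLOSE 5-1: Q_total=29.33, C_total=7.00, V=4.19; Q5=12.57, Q1=16.76; dissipated=0.006
Op 4: CLOSE 3-2: Q_total=18.67, C_total=4.00, V=4.67; Q3=4.67, Q2=14.01; dissipated=1.182
Final charges: Q1=16.76, Q2=14.01, Q3=4.67, Q4=16.00, Q5=12.57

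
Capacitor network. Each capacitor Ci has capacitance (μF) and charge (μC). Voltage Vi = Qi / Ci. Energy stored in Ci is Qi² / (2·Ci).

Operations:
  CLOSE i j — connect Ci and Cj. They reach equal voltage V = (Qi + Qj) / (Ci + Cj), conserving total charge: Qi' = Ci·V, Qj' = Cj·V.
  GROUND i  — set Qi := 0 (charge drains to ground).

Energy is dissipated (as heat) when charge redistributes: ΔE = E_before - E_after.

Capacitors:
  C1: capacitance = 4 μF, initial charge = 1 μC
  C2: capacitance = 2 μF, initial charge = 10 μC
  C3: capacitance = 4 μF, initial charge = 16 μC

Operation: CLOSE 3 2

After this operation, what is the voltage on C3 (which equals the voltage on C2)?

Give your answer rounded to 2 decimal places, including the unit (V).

Answer: 4.33 V

Derivation:
Initial: C1(4μF, Q=1μC, V=0.25V), C2(2μF, Q=10μC, V=5.00V), C3(4μF, Q=16μC, V=4.00V)
Op 1: CLOSE 3-2: Q_total=26.00, C_total=6.00, V=4.33; Q3=17.33, Q2=8.67; dissipated=0.667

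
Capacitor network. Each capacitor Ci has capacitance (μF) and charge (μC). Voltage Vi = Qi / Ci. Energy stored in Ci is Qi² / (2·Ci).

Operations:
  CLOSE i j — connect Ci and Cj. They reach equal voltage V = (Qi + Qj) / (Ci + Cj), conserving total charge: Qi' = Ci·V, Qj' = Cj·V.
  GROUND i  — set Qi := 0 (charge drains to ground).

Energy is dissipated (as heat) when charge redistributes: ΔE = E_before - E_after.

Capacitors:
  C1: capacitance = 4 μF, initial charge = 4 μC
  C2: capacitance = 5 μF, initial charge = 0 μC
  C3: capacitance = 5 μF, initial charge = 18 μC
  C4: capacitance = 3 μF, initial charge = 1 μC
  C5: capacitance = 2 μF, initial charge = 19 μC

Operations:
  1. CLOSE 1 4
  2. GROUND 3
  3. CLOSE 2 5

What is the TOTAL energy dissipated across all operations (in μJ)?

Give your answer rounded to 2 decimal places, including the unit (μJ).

Initial: C1(4μF, Q=4μC, V=1.00V), C2(5μF, Q=0μC, V=0.00V), C3(5μF, Q=18μC, V=3.60V), C4(3μF, Q=1μC, V=0.33V), C5(2μF, Q=19μC, V=9.50V)
Op 1: CLOSE 1-4: Q_total=5.00, C_total=7.00, V=0.71; Q1=2.86, Q4=2.14; dissipated=0.381
Op 2: GROUND 3: Q3=0; energy lost=32.400
Op 3: CLOSE 2-5: Q_total=19.00, C_total=7.00, V=2.71; Q2=13.57, Q5=5.43; dissipated=64.464
Total dissipated: 97.245 μJ

Answer: 97.25 μJ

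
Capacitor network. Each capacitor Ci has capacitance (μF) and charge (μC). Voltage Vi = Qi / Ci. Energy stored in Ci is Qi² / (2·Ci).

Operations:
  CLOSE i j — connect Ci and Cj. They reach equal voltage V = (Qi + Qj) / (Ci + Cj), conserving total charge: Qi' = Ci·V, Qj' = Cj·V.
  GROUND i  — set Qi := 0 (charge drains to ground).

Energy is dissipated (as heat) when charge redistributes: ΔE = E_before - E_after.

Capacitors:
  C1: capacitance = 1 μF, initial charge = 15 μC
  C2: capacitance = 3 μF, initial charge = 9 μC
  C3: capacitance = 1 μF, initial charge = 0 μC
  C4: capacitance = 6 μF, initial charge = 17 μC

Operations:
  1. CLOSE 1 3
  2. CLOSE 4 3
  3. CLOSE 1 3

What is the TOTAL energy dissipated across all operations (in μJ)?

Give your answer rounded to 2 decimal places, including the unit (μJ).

Initial: C1(1μF, Q=15μC, V=15.00V), C2(3μF, Q=9μC, V=3.00V), C3(1μF, Q=0μC, V=0.00V), C4(6μF, Q=17μC, V=2.83V)
Op 1: CLOSE 1-3: Q_total=15.00, C_total=2.00, V=7.50; Q1=7.50, Q3=7.50; dissipated=56.250
Op 2: CLOSE 4-3: Q_total=24.50, C_total=7.00, V=3.50; Q4=21.00, Q3=3.50; dissipated=9.333
Op 3: CLOSE 1-3: Q_total=11.00, C_total=2.00, V=5.50; Q1=5.50, Q3=5.50; dissipated=4.000
Total dissipated: 69.583 μJ

Answer: 69.58 μJ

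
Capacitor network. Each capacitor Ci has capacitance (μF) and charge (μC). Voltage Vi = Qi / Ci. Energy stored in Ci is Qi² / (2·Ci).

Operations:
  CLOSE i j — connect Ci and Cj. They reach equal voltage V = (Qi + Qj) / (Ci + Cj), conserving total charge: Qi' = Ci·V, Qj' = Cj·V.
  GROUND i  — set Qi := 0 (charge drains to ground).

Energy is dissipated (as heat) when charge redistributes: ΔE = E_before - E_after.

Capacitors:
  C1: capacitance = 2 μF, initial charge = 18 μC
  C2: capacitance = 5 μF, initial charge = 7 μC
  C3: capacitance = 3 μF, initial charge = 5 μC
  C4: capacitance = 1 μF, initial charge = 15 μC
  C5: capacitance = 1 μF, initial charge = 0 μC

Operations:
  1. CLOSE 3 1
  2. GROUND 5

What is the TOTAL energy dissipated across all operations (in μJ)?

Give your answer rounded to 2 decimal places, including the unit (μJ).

Initial: C1(2μF, Q=18μC, V=9.00V), C2(5μF, Q=7μC, V=1.40V), C3(3μF, Q=5μC, V=1.67V), C4(1μF, Q=15μC, V=15.00V), C5(1μF, Q=0μC, V=0.00V)
Op 1: CLOSE 3-1: Q_total=23.00, C_total=5.00, V=4.60; Q3=13.80, Q1=9.20; dissipated=32.267
Op 2: GROUND 5: Q5=0; energy lost=0.000
Total dissipated: 32.267 μJ

Answer: 32.27 μJ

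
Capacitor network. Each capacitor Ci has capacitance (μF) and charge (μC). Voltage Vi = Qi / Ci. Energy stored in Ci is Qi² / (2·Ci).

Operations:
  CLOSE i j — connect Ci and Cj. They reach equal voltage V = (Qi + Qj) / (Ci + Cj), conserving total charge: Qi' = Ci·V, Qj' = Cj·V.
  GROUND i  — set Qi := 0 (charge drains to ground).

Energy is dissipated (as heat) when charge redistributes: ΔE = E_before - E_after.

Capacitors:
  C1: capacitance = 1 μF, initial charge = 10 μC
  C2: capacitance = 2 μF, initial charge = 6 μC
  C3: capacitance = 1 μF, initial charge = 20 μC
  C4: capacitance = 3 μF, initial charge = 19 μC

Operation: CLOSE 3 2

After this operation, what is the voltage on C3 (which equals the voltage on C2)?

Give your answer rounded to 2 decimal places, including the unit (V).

Initial: C1(1μF, Q=10μC, V=10.00V), C2(2μF, Q=6μC, V=3.00V), C3(1μF, Q=20μC, V=20.00V), C4(3μF, Q=19μC, V=6.33V)
Op 1: CLOSE 3-2: Q_total=26.00, C_total=3.00, V=8.67; Q3=8.67, Q2=17.33; dissipated=96.333

Answer: 8.67 V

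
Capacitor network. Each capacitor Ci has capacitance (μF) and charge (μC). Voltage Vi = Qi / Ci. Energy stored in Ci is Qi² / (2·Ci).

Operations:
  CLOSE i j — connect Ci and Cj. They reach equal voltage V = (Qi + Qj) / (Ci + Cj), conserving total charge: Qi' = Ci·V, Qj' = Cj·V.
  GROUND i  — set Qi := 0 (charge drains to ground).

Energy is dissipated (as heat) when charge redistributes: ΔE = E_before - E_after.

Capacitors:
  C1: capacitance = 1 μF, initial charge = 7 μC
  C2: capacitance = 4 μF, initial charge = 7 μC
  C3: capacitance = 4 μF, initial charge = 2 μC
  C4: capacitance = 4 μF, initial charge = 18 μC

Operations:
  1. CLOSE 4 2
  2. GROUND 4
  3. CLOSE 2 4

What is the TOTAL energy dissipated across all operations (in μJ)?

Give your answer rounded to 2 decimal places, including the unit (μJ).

Initial: C1(1μF, Q=7μC, V=7.00V), C2(4μF, Q=7μC, V=1.75V), C3(4μF, Q=2μC, V=0.50V), C4(4μF, Q=18μC, V=4.50V)
Op 1: CLOSE 4-2: Q_total=25.00, C_total=8.00, V=3.12; Q4=12.50, Q2=12.50; dissipated=7.562
Op 2: GROUND 4: Q4=0; energy lost=19.531
Op 3: CLOSE 2-4: Q_total=12.50, C_total=8.00, V=1.56; Q2=6.25, Q4=6.25; dissipated=9.766
Total dissipated: 36.859 μJ

Answer: 36.86 μJ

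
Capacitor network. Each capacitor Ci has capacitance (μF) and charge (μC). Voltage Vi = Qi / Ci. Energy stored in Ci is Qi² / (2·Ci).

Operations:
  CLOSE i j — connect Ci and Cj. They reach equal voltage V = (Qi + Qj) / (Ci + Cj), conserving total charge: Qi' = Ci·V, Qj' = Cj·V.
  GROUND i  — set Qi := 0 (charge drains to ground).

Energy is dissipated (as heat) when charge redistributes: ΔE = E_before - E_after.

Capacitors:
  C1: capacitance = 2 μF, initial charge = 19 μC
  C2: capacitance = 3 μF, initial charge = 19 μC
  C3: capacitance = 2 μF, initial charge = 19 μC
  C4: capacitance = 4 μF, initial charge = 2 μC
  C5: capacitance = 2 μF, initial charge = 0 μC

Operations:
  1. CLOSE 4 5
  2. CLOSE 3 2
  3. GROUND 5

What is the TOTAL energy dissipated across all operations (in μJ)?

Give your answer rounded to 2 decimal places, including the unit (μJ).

Initial: C1(2μF, Q=19μC, V=9.50V), C2(3μF, Q=19μC, V=6.33V), C3(2μF, Q=19μC, V=9.50V), C4(4μF, Q=2μC, V=0.50V), C5(2μF, Q=0μC, V=0.00V)
Op 1: CLOSE 4-5: Q_total=2.00, C_total=6.00, V=0.33; Q4=1.33, Q5=0.67; dissipated=0.167
Op 2: CLOSE 3-2: Q_total=38.00, C_total=5.00, V=7.60; Q3=15.20, Q2=22.80; dissipated=6.017
Op 3: GROUND 5: Q5=0; energy lost=0.111
Total dissipated: 6.294 μJ

Answer: 6.29 μJ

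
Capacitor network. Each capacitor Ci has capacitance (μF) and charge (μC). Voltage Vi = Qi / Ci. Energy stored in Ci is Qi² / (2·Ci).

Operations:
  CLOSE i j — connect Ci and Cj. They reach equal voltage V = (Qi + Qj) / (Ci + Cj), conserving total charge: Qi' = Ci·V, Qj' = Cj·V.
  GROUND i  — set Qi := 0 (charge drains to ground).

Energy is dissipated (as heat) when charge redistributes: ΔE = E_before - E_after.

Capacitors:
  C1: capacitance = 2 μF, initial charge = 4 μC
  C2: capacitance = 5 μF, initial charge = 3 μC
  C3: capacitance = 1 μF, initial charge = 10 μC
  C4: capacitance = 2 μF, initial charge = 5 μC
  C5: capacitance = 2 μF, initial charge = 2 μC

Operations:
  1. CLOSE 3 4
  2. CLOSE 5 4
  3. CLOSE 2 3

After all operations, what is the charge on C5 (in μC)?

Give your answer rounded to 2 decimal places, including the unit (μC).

Answer: 6.00 μC

Derivation:
Initial: C1(2μF, Q=4μC, V=2.00V), C2(5μF, Q=3μC, V=0.60V), C3(1μF, Q=10μC, V=10.00V), C4(2μF, Q=5μC, V=2.50V), C5(2μF, Q=2μC, V=1.00V)
Op 1: CLOSE 3-4: Q_total=15.00, C_total=3.00, V=5.00; Q3=5.00, Q4=10.00; dissipated=18.750
Op 2: CLOSE 5-4: Q_total=12.00, C_total=4.00, V=3.00; Q5=6.00, Q4=6.00; dissipated=8.000
Op 3: CLOSE 2-3: Q_total=8.00, C_total=6.00, V=1.33; Q2=6.67, Q3=1.33; dissipated=8.067
Final charges: Q1=4.00, Q2=6.67, Q3=1.33, Q4=6.00, Q5=6.00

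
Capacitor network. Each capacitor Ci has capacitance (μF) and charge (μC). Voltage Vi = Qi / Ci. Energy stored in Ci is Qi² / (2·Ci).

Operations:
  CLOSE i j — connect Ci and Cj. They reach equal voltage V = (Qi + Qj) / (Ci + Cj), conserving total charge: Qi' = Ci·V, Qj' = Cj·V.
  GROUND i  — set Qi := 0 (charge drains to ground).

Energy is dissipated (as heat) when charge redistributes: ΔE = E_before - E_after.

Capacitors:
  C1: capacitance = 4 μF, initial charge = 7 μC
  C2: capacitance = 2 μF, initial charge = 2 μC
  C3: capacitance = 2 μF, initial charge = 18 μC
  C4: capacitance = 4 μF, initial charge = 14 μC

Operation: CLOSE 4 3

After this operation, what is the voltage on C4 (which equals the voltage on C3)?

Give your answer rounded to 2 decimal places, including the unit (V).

Answer: 5.33 V

Derivation:
Initial: C1(4μF, Q=7μC, V=1.75V), C2(2μF, Q=2μC, V=1.00V), C3(2μF, Q=18μC, V=9.00V), C4(4μF, Q=14μC, V=3.50V)
Op 1: CLOSE 4-3: Q_total=32.00, C_total=6.00, V=5.33; Q4=21.33, Q3=10.67; dissipated=20.167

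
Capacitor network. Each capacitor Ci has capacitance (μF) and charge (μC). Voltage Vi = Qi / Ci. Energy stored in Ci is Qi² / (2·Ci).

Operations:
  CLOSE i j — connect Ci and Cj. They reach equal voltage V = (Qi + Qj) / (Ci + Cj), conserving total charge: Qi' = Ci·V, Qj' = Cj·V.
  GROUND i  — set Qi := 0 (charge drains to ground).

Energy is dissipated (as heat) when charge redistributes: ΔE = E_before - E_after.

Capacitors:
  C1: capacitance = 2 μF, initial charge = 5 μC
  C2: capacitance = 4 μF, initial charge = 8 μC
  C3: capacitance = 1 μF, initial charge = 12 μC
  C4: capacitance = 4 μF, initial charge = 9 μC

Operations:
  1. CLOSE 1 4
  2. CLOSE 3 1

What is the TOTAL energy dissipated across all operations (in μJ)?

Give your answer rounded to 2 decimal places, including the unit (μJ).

Initial: C1(2μF, Q=5μC, V=2.50V), C2(4μF, Q=8μC, V=2.00V), C3(1μF, Q=12μC, V=12.00V), C4(4μF, Q=9μC, V=2.25V)
Op 1: CLOSE 1-4: Q_total=14.00, C_total=6.00, V=2.33; Q1=4.67, Q4=9.33; dissipated=0.042
Op 2: CLOSE 3-1: Q_total=16.67, C_total=3.00, V=5.56; Q3=5.56, Q1=11.11; dissipated=31.148
Total dissipated: 31.190 μJ

Answer: 31.19 μJ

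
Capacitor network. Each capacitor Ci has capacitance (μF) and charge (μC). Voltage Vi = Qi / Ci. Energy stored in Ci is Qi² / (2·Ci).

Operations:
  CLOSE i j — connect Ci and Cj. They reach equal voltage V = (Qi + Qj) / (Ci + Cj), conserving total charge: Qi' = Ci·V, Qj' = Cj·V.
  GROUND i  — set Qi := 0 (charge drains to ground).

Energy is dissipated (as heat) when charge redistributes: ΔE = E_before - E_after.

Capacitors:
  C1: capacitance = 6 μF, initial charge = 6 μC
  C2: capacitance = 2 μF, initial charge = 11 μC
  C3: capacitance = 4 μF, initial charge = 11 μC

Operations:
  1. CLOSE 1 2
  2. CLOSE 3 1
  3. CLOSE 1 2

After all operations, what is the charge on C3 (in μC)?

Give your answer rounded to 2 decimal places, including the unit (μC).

Answer: 9.50 μC

Derivation:
Initial: C1(6μF, Q=6μC, V=1.00V), C2(2μF, Q=11μC, V=5.50V), C3(4μF, Q=11μC, V=2.75V)
Op 1: CLOSE 1-2: Q_total=17.00, C_total=8.00, V=2.12; Q1=12.75, Q2=4.25; dissipated=15.188
Op 2: CLOSE 3-1: Q_total=23.75, C_total=10.00, V=2.38; Q3=9.50, Q1=14.25; dissipated=0.469
Op 3: CLOSE 1-2: Q_total=18.50, C_total=8.00, V=2.31; Q1=13.88, Q2=4.62; dissipated=0.047
Final charges: Q1=13.88, Q2=4.62, Q3=9.50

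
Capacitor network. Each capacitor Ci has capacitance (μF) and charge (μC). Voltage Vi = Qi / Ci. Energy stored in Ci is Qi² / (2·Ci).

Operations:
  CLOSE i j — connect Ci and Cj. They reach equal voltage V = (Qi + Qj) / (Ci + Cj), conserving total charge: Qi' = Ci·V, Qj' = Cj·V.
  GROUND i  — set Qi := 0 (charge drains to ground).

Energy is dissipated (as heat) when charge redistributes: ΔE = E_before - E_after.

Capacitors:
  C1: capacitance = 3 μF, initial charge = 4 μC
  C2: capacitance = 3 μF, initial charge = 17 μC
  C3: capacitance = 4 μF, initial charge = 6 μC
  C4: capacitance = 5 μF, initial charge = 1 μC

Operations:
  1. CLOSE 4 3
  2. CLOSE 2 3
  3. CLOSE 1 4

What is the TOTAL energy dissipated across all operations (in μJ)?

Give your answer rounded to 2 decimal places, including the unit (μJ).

Initial: C1(3μF, Q=4μC, V=1.33V), C2(3μF, Q=17μC, V=5.67V), C3(4μF, Q=6μC, V=1.50V), C4(5μF, Q=1μC, V=0.20V)
Op 1: CLOSE 4-3: Q_total=7.00, C_total=9.00, V=0.78; Q4=3.89, Q3=3.11; dissipated=1.878
Op 2: CLOSE 2-3: Q_total=20.11, C_total=7.00, V=2.87; Q2=8.62, Q3=11.49; dissipated=20.487
Op 3: CLOSE 1-4: Q_total=7.89, C_total=8.00, V=0.99; Q1=2.96, Q4=4.93; dissipated=0.289
Total dissipated: 22.654 μJ

Answer: 22.65 μJ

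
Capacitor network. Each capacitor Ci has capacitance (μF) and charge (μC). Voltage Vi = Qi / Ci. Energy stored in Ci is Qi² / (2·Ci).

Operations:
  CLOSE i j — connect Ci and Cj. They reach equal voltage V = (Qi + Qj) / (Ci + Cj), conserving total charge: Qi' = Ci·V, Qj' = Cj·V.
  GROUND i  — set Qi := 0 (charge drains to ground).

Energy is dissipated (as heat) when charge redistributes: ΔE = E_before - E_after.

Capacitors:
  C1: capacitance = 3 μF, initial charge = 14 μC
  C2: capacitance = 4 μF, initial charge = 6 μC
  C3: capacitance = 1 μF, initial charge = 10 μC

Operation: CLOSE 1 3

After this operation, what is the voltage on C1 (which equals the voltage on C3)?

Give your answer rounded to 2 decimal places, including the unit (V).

Answer: 6.00 V

Derivation:
Initial: C1(3μF, Q=14μC, V=4.67V), C2(4μF, Q=6μC, V=1.50V), C3(1μF, Q=10μC, V=10.00V)
Op 1: CLOSE 1-3: Q_total=24.00, C_total=4.00, V=6.00; Q1=18.00, Q3=6.00; dissipated=10.667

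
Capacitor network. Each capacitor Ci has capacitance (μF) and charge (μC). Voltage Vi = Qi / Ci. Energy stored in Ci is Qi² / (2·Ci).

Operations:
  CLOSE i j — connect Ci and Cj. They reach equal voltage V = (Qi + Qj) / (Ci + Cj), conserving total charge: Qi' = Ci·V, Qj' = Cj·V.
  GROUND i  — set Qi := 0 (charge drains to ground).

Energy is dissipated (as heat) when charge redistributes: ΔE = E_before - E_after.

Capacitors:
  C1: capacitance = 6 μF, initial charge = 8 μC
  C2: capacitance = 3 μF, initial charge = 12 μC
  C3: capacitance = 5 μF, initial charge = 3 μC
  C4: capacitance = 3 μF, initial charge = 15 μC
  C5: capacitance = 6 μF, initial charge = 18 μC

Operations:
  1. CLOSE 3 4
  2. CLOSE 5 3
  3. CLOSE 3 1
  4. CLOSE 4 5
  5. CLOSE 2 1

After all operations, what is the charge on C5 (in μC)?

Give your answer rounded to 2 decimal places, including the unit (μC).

Answer: 15.14 μC

Derivation:
Initial: C1(6μF, Q=8μC, V=1.33V), C2(3μF, Q=12μC, V=4.00V), C3(5μF, Q=3μC, V=0.60V), C4(3μF, Q=15μC, V=5.00V), C5(6μF, Q=18μC, V=3.00V)
Op 1: CLOSE 3-4: Q_total=18.00, C_total=8.00, V=2.25; Q3=11.25, Q4=6.75; dissipated=18.150
Op 2: CLOSE 5-3: Q_total=29.25, C_total=11.00, V=2.66; Q5=15.95, Q3=13.30; dissipated=0.767
Op 3: CLOSE 3-1: Q_total=21.30, C_total=11.00, V=1.94; Q3=9.68, Q1=11.62; dissipated=2.397
Op 4: CLOSE 4-5: Q_total=22.70, C_total=9.00, V=2.52; Q4=7.57, Q5=15.14; dissipated=0.167
Op 5: CLOSE 2-1: Q_total=23.62, C_total=9.00, V=2.62; Q2=7.87, Q1=15.74; dissipated=4.260
Final charges: Q1=15.74, Q2=7.87, Q3=9.68, Q4=7.57, Q5=15.14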